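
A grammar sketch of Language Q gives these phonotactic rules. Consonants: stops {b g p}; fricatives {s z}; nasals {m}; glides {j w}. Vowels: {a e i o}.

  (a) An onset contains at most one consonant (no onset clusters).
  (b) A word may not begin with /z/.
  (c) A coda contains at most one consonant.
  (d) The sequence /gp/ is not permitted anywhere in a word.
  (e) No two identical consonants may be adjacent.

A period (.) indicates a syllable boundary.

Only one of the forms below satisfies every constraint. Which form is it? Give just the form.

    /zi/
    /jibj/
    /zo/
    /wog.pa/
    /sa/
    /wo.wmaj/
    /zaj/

/sa/

/zi/ — violates constraint (b): word begins with /z/ → illicit
/jibj/ — violates constraint (c): syllable 1 coda /bj/ has 2 consonants (> 1) → illicit
/zo/ — violates constraint (b): word begins with /z/ → illicit
/wog.pa/ — violates constraint (d): contains banned sequence /gp/ → illicit
/sa/ — σ1 onset /s/, coda /∅/ ok → licit
/wo.wmaj/ — violates constraint (a): syllable 2 onset /wm/ has 2 consonants (> 1) → illicit
/zaj/ — violates constraint (b): word begins with /z/ → illicit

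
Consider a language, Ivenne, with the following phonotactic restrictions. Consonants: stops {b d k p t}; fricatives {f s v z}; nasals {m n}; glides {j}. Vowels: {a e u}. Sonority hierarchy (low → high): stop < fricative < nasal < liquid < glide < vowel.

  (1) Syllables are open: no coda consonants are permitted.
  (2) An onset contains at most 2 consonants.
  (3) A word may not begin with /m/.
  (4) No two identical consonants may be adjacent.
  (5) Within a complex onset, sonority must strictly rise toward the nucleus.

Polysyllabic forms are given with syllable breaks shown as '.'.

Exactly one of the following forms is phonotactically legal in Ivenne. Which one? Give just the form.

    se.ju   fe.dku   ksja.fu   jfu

se.ju — σ1 onset /s/, coda /∅/ ok; σ2 onset /j/, coda /∅/ ok → phonotactically legal
fe.dku — violates constraint 5: syllable 2 onset /dk/: /d/ (stop, 1) → /k/ (stop, 1) does not rise → phonotactically illegal
ksja.fu — violates constraint 2: syllable 1 onset /ksj/ has 3 consonants (> 2) → phonotactically illegal
jfu — violates constraint 5: syllable 1 onset /jf/: /j/ (glide, 5) → /f/ (fricative, 2) does not rise → phonotactically illegal

se.ju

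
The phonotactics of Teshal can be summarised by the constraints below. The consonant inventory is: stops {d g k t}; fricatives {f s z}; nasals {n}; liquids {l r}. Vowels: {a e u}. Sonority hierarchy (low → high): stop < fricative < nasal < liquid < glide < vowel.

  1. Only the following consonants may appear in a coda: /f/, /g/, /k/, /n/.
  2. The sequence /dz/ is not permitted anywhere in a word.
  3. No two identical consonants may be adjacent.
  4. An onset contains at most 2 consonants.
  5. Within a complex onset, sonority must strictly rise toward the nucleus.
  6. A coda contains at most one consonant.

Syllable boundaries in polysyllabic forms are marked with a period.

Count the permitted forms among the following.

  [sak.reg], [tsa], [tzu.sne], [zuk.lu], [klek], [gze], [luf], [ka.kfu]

[sak.reg] — σ1 onset /s/, coda /k/ ok; σ2 onset /r/, coda /g/ ok → permitted
[tsa] — σ1 onset /ts/ (1→2 rises), coda /∅/ ok → permitted
[tzu.sne] — σ1 onset /tz/ (1→2 rises), coda /∅/ ok; σ2 onset /sn/ (2→3 rises), coda /∅/ ok → permitted
[zuk.lu] — σ1 onset /z/, coda /k/ ok; σ2 onset /l/, coda /∅/ ok → permitted
[klek] — σ1 onset /kl/ (1→4 rises), coda /k/ ok → permitted
[gze] — σ1 onset /gz/ (1→2 rises), coda /∅/ ok → permitted
[luf] — σ1 onset /l/, coda /f/ ok → permitted
[ka.kfu] — σ1 onset /k/, coda /∅/ ok; σ2 onset /kf/ (1→2 rises), coda /∅/ ok → permitted
Permitted: [sak.reg], [tsa], [tzu.sne], [zuk.lu], [klek], [gze], [luf], [ka.kfu] → 8.

8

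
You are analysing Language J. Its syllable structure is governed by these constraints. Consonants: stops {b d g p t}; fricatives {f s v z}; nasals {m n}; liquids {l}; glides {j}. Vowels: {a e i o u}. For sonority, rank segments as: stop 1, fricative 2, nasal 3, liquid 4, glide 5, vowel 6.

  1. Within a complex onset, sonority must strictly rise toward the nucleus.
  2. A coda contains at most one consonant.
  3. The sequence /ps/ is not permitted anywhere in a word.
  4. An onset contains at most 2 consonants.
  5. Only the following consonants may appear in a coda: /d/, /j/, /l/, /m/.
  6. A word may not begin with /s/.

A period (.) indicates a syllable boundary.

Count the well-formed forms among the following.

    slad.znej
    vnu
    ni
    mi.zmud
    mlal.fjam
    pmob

4

slad.znej — violates constraint 6: word begins with /s/ → ill-formed
vnu — σ1 onset /vn/ (2→3 rises), coda /∅/ ok → well-formed
ni — σ1 onset /n/, coda /∅/ ok → well-formed
mi.zmud — σ1 onset /m/, coda /∅/ ok; σ2 onset /zm/ (2→3 rises), coda /d/ ok → well-formed
mlal.fjam — σ1 onset /ml/ (3→4 rises), coda /l/ ok; σ2 onset /fj/ (2→5 rises), coda /m/ ok → well-formed
pmob — violates constraint 5: syllable 1 coda contains /b/, which is not a licensed coda consonant → ill-formed
Well-formed: vnu, ni, mi.zmud, mlal.fjam → 4.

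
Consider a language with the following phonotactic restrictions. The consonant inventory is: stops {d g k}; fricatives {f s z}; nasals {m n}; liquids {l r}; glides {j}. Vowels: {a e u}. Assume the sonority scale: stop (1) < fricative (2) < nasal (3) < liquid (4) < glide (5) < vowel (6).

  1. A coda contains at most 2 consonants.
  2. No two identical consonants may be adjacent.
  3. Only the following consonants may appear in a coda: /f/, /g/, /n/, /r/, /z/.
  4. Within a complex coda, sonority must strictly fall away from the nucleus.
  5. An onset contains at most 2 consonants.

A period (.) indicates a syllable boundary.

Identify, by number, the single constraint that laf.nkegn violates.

laf.nkegn: syllable 2 coda /gn/: /g/ (stop, 1) → /n/ (nasal, 3) does not fall.
This is a violation of constraint 4: "Within a complex coda, sonority must strictly fall away from the nucleus."
The remaining constraints (1, 2, 3, 5) are satisfied.

4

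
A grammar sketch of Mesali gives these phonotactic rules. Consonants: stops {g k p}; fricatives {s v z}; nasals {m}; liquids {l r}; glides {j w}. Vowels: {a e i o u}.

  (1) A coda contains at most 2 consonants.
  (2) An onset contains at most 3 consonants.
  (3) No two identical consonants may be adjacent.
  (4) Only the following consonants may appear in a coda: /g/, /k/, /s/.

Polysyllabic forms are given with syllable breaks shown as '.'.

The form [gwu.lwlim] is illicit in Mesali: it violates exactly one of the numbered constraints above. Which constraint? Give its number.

[gwu.lwlim]: syllable 2 coda contains /m/, which is not a licensed coda consonant.
This is a violation of constraint 4: "Only the following consonants may appear in a coda: /g/, /k/, /s/."
The remaining constraints (1, 2, 3) are satisfied.

4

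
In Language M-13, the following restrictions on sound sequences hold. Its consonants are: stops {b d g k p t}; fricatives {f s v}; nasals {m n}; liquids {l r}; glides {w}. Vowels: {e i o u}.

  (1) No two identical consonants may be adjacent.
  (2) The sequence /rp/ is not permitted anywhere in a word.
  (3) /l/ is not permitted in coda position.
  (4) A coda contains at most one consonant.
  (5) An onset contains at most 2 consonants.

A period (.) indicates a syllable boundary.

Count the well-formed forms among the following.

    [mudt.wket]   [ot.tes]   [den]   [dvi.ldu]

2

[mudt.wket] — violates constraint 4: syllable 1 coda /dt/ has 2 consonants (> 1) → ill-formed
[ot.tes] — violates constraint 1: adjacent identical consonants /tt/ → ill-formed
[den] — σ1 onset /d/, coda /n/ ok → well-formed
[dvi.ldu] — σ1 onset /dv/ (2C), coda /∅/ ok; σ2 onset /ld/ (2C), coda /∅/ ok → well-formed
Well-formed: [den], [dvi.ldu] → 2.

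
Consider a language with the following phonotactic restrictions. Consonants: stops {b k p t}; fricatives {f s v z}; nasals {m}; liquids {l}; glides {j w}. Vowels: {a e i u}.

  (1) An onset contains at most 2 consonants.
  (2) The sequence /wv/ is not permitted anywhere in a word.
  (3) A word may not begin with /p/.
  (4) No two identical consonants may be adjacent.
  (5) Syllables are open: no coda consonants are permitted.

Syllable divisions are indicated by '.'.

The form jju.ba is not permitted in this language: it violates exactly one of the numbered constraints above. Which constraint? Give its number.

jju.ba: adjacent identical consonants /jj/.
This is a violation of constraint 4: "No two identical consonants may be adjacent."
The remaining constraints (1, 2, 3, 5) are satisfied.

4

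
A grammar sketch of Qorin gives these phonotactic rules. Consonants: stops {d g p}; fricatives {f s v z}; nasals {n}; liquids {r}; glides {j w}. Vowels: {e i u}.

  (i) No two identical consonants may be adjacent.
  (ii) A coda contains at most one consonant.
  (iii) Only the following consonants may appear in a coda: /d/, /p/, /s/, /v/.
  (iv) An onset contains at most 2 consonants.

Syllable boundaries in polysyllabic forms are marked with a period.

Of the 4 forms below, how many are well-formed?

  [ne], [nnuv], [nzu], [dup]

[ne] — σ1 onset /n/, coda /∅/ ok → well-formed
[nnuv] — violates constraint (i): adjacent identical consonants /nn/ → ill-formed
[nzu] — σ1 onset /nz/ (2C), coda /∅/ ok → well-formed
[dup] — σ1 onset /d/, coda /p/ ok → well-formed
Well-formed: [ne], [nzu], [dup] → 3.

3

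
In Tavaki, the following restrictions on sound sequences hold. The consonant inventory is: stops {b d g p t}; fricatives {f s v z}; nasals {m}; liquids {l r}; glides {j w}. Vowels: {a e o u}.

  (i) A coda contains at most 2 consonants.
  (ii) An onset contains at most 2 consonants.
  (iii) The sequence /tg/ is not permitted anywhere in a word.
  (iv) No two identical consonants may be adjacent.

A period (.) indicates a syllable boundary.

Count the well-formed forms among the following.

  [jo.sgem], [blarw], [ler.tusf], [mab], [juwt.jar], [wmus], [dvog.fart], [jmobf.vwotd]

8

[jo.sgem] — σ1 onset /j/, coda /∅/ ok; σ2 onset /sg/ (2C), coda /m/ ok → well-formed
[blarw] — σ1 onset /bl/ (2C), coda /rw/ (2C) ok → well-formed
[ler.tusf] — σ1 onset /l/, coda /r/ ok; σ2 onset /t/, coda /sf/ (2C) ok → well-formed
[mab] — σ1 onset /m/, coda /b/ ok → well-formed
[juwt.jar] — σ1 onset /j/, coda /wt/ (2C) ok; σ2 onset /j/, coda /r/ ok → well-formed
[wmus] — σ1 onset /wm/ (2C), coda /s/ ok → well-formed
[dvog.fart] — σ1 onset /dv/ (2C), coda /g/ ok; σ2 onset /f/, coda /rt/ (2C) ok → well-formed
[jmobf.vwotd] — σ1 onset /jm/ (2C), coda /bf/ (2C) ok; σ2 onset /vw/ (2C), coda /td/ (2C) ok → well-formed
Well-formed: [jo.sgem], [blarw], [ler.tusf], [mab], [juwt.jar], [wmus], [dvog.fart], [jmobf.vwotd] → 8.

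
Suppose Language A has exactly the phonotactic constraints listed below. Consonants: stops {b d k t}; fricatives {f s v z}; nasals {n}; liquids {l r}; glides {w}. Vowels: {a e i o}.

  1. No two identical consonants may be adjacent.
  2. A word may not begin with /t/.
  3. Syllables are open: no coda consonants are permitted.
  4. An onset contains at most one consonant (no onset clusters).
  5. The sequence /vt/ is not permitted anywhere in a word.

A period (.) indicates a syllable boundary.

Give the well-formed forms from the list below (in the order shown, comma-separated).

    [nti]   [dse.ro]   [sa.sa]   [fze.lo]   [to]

[nti] — violates constraint 4: syllable 1 onset /nt/ has 2 consonants (> 1) → ill-formed
[dse.ro] — violates constraint 4: syllable 1 onset /ds/ has 2 consonants (> 1) → ill-formed
[sa.sa] — σ1 onset /s/, coda /∅/ ok; σ2 onset /s/, coda /∅/ ok → well-formed
[fze.lo] — violates constraint 4: syllable 1 onset /fz/ has 2 consonants (> 1) → ill-formed
[to] — violates constraint 2: word begins with /t/ → ill-formed

[sa.sa]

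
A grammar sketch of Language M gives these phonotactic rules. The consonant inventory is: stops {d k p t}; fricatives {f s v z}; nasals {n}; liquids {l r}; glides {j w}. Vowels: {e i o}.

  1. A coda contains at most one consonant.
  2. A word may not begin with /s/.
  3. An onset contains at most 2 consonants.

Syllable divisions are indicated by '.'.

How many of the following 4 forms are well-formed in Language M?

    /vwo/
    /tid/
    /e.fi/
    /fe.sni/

/vwo/ — σ1 onset /vw/ (2C), coda /∅/ ok → well-formed
/tid/ — σ1 onset /t/, coda /d/ ok → well-formed
/e.fi/ — σ1 onset /∅/, coda /∅/ ok; σ2 onset /f/, coda /∅/ ok → well-formed
/fe.sni/ — σ1 onset /f/, coda /∅/ ok; σ2 onset /sn/ (2C), coda /∅/ ok → well-formed
Well-formed: /vwo/, /tid/, /e.fi/, /fe.sni/ → 4.

4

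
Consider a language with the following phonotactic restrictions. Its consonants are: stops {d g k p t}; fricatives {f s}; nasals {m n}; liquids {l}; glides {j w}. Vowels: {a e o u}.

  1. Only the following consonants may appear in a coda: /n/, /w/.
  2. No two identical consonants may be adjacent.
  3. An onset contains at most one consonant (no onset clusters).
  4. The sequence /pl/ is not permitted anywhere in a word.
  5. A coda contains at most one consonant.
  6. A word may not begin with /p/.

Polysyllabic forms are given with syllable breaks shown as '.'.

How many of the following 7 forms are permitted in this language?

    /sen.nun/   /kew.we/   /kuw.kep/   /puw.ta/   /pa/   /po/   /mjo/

/sen.nun/ — violates constraint 2: adjacent identical consonants /nn/ → not permitted
/kew.we/ — violates constraint 2: adjacent identical consonants /ww/ → not permitted
/kuw.kep/ — violates constraint 1: syllable 2 coda contains /p/, which is not a licensed coda consonant → not permitted
/puw.ta/ — violates constraint 6: word begins with /p/ → not permitted
/pa/ — violates constraint 6: word begins with /p/ → not permitted
/po/ — violates constraint 6: word begins with /p/ → not permitted
/mjo/ — violates constraint 3: syllable 1 onset /mj/ has 2 consonants (> 1) → not permitted
No form is permitted → 0.

0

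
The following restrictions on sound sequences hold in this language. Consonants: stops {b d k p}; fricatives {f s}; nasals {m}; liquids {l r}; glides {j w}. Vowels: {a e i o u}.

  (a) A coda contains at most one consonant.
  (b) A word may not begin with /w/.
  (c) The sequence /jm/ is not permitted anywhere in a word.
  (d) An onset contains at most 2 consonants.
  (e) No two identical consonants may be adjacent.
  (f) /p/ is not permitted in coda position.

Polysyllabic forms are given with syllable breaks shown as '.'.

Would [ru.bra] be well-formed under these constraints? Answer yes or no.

yes

[ru.bra] — σ1 onset /r/, coda /∅/ ok; σ2 onset /br/ (2C), coda /∅/ ok → well-formed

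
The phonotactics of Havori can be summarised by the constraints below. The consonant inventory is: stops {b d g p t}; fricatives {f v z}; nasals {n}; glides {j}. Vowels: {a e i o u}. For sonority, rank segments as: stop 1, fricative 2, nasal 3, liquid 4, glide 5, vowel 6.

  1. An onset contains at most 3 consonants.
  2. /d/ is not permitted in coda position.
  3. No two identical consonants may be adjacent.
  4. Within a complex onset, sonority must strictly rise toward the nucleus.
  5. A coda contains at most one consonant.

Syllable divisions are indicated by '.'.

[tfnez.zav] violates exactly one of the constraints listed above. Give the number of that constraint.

[tfnez.zav]: adjacent identical consonants /zz/.
This is a violation of constraint 3: "No two identical consonants may be adjacent."
The remaining constraints (1, 2, 4, 5) are satisfied.

3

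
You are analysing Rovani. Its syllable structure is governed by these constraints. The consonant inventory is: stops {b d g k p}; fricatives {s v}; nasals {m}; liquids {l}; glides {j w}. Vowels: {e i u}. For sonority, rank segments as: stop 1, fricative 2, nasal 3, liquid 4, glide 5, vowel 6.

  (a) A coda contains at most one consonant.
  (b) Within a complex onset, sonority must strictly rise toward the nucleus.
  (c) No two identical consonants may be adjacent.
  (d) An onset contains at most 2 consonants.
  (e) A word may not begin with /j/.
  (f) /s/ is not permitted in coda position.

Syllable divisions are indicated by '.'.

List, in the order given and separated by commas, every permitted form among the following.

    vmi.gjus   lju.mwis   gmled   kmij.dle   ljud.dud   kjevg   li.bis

vmi.gjus — violates constraint (f): syllable 2 coda contains /s/ → not permitted
lju.mwis — violates constraint (f): syllable 2 coda contains /s/ → not permitted
gmled — violates constraint (d): syllable 1 onset /gml/ has 3 consonants (> 2) → not permitted
kmij.dle — σ1 onset /km/ (1→3 rises), coda /j/ ok; σ2 onset /dl/ (1→4 rises), coda /∅/ ok → permitted
ljud.dud — violates constraint (c): adjacent identical consonants /dd/ → not permitted
kjevg — violates constraint (a): syllable 1 coda /vg/ has 2 consonants (> 1) → not permitted
li.bis — violates constraint (f): syllable 2 coda contains /s/ → not permitted

kmij.dle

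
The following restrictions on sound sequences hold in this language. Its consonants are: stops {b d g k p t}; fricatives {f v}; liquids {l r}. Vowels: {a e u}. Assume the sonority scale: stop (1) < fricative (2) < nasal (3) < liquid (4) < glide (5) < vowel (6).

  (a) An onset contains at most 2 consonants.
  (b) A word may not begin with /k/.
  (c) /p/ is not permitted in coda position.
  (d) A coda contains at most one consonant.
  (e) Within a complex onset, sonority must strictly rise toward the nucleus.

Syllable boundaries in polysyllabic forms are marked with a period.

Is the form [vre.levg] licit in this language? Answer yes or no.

[vre.levg] — violates constraint (d): syllable 2 coda /vg/ has 2 consonants (> 1) → illicit

no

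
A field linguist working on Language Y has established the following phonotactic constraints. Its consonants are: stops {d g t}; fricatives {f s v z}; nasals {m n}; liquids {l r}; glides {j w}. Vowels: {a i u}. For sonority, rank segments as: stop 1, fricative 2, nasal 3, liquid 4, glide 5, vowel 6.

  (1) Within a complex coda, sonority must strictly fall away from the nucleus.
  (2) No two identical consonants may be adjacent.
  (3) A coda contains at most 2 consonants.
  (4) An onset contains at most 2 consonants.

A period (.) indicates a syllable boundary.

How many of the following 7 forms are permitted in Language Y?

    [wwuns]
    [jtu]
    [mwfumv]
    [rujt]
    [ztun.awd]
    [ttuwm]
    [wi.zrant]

4

[wwuns] — violates constraint 2: adjacent identical consonants /ww/ → not permitted
[jtu] — σ1 onset /jt/ (2C), coda /∅/ ok → permitted
[mwfumv] — violates constraint 4: syllable 1 onset /mwf/ has 3 consonants (> 2) → not permitted
[rujt] — σ1 onset /r/, coda /jt/ (5→1 falls) ok → permitted
[ztun.awd] — σ1 onset /zt/ (2C), coda /n/ ok; σ2 onset /∅/, coda /wd/ (5→1 falls) ok → permitted
[ttuwm] — violates constraint 2: adjacent identical consonants /tt/ → not permitted
[wi.zrant] — σ1 onset /w/, coda /∅/ ok; σ2 onset /zr/ (2C), coda /nt/ (3→1 falls) ok → permitted
Permitted: [jtu], [rujt], [ztun.awd], [wi.zrant] → 4.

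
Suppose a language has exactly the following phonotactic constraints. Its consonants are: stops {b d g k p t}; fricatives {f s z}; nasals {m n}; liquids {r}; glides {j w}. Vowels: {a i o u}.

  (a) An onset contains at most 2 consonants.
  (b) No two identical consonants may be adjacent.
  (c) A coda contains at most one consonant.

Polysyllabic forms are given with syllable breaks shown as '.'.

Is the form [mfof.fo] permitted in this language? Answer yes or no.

no

[mfof.fo] — violates constraint (b): adjacent identical consonants /ff/ → not permitted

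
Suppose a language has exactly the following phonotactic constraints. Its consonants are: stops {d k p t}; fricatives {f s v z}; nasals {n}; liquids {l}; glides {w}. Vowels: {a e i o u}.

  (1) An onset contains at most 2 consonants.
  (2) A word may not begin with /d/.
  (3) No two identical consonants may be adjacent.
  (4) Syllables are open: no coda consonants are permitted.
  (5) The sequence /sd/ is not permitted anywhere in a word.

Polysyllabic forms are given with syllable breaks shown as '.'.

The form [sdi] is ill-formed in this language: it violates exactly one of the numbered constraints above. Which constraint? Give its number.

5

[sdi]: contains banned sequence /sd/.
This is a violation of constraint 5: "The sequence /sd/ is not permitted anywhere in a word."
The remaining constraints (1, 2, 3, 4) are satisfied.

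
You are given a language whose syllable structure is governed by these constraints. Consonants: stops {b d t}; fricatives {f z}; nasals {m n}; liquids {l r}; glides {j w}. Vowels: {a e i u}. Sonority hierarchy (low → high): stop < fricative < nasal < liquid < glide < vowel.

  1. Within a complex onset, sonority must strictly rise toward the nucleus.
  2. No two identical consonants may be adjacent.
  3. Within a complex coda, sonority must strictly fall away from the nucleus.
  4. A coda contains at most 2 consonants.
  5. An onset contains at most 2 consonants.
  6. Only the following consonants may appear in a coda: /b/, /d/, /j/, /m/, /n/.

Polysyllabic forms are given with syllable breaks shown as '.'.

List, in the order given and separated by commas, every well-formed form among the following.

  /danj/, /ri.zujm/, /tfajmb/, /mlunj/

/danj/ — violates constraint 3: syllable 1 coda /nj/: /n/ (nasal, 3) → /j/ (glide, 5) does not fall → ill-formed
/ri.zujm/ — σ1 onset /r/, coda /∅/ ok; σ2 onset /z/, coda /jm/ (5→3 falls) ok → well-formed
/tfajmb/ — violates constraint 4: syllable 1 coda /jmb/ has 3 consonants (> 2) → ill-formed
/mlunj/ — violates constraint 3: syllable 1 coda /nj/: /n/ (nasal, 3) → /j/ (glide, 5) does not fall → ill-formed

/ri.zujm/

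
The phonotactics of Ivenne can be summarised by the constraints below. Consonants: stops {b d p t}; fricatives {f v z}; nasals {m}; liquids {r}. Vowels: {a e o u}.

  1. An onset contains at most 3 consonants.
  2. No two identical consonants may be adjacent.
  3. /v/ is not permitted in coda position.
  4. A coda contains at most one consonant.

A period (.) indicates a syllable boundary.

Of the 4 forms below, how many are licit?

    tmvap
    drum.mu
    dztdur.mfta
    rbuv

tmvap — σ1 onset /tmv/ (3C), coda /p/ ok → licit
drum.mu — violates constraint 2: adjacent identical consonants /mm/ → illicit
dztdur.mfta — violates constraint 1: syllable 1 onset /dztd/ has 4 consonants (> 3) → illicit
rbuv — violates constraint 3: syllable 1 coda contains /v/ → illicit
Licit: tmvap → 1.

1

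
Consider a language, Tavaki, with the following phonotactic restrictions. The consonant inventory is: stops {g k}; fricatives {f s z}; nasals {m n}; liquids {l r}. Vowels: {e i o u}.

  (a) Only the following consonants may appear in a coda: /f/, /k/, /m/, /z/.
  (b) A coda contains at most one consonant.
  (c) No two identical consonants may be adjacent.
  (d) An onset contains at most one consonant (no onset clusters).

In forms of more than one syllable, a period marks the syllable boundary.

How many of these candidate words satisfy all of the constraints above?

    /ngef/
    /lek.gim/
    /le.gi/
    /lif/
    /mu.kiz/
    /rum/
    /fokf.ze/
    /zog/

/ngef/ — violates constraint (d): syllable 1 onset /ng/ has 2 consonants (> 1) → not permitted
/lek.gim/ — σ1 onset /l/, coda /k/ ok; σ2 onset /g/, coda /m/ ok → permitted
/le.gi/ — σ1 onset /l/, coda /∅/ ok; σ2 onset /g/, coda /∅/ ok → permitted
/lif/ — σ1 onset /l/, coda /f/ ok → permitted
/mu.kiz/ — σ1 onset /m/, coda /∅/ ok; σ2 onset /k/, coda /z/ ok → permitted
/rum/ — σ1 onset /r/, coda /m/ ok → permitted
/fokf.ze/ — violates constraint (b): syllable 1 coda /kf/ has 2 consonants (> 1) → not permitted
/zog/ — violates constraint (a): syllable 1 coda contains /g/, which is not a licensed coda consonant → not permitted
Permitted: /lek.gim/, /le.gi/, /lif/, /mu.kiz/, /rum/ → 5.

5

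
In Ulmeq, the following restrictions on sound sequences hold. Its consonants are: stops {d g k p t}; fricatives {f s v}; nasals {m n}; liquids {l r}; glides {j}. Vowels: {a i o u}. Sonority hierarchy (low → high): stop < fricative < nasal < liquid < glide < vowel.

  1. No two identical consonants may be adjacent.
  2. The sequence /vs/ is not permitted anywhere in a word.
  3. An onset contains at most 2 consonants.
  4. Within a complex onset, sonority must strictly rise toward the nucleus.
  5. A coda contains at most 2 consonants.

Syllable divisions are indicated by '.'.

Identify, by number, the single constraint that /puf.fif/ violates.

/puf.fif/: adjacent identical consonants /ff/.
This is a violation of constraint 1: "No two identical consonants may be adjacent."
The remaining constraints (2, 3, 4, 5) are satisfied.

1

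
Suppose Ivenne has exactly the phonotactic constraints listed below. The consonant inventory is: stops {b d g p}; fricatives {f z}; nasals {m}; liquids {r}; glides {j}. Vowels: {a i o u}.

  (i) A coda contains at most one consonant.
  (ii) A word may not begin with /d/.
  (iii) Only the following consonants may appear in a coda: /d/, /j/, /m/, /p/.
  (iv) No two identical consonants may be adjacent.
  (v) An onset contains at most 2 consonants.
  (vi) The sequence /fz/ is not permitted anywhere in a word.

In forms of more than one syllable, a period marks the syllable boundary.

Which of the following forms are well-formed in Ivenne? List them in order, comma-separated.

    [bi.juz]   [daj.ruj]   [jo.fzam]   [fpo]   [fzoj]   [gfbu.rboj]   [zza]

[fpo]

[bi.juz] — violates constraint (iii): syllable 2 coda contains /z/, which is not a licensed coda consonant → ill-formed
[daj.ruj] — violates constraint (ii): word begins with /d/ → ill-formed
[jo.fzam] — violates constraint (vi): contains banned sequence /fz/ → ill-formed
[fpo] — σ1 onset /fp/ (2C), coda /∅/ ok → well-formed
[fzoj] — violates constraint (vi): contains banned sequence /fz/ → ill-formed
[gfbu.rboj] — violates constraint (v): syllable 1 onset /gfb/ has 3 consonants (> 2) → ill-formed
[zza] — violates constraint (iv): adjacent identical consonants /zz/ → ill-formed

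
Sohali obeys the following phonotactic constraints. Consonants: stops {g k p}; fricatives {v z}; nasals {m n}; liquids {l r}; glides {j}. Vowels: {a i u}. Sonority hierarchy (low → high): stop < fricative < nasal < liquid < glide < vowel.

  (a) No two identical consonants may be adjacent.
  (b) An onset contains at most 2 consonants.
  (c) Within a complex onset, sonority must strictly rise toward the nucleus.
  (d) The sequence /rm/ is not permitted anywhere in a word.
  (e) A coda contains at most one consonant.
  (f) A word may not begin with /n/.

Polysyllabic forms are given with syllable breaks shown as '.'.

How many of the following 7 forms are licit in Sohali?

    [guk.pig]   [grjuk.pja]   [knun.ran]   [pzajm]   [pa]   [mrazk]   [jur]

[guk.pig] — σ1 onset /g/, coda /k/ ok; σ2 onset /p/, coda /g/ ok → licit
[grjuk.pja] — violates constraint (b): syllable 1 onset /grj/ has 3 consonants (> 2) → illicit
[knun.ran] — σ1 onset /kn/ (1→3 rises), coda /n/ ok; σ2 onset /r/, coda /n/ ok → licit
[pzajm] — violates constraint (e): syllable 1 coda /jm/ has 2 consonants (> 1) → illicit
[pa] — σ1 onset /p/, coda /∅/ ok → licit
[mrazk] — violates constraint (e): syllable 1 coda /zk/ has 2 consonants (> 1) → illicit
[jur] — σ1 onset /j/, coda /r/ ok → licit
Licit: [guk.pig], [knun.ran], [pa], [jur] → 4.

4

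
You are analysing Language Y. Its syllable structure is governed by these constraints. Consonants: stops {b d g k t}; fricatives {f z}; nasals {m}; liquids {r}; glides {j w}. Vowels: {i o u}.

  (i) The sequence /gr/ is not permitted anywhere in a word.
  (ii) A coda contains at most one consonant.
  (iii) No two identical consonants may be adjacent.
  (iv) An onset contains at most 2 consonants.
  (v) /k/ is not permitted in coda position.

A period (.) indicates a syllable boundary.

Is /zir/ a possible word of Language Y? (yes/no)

/zir/ — σ1 onset /z/, coda /r/ ok → well-formed

yes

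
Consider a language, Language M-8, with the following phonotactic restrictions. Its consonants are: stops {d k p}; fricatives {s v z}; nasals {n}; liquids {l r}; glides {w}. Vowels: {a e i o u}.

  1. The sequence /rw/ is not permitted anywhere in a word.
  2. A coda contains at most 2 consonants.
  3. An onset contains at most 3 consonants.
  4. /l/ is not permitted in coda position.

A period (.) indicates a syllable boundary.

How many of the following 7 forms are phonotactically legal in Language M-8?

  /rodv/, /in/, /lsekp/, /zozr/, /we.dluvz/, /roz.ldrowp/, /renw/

/rodv/ — σ1 onset /r/, coda /dv/ (2C) ok → phonotactically legal
/in/ — σ1 onset /∅/, coda /n/ ok → phonotactically legal
/lsekp/ — σ1 onset /ls/ (2C), coda /kp/ (2C) ok → phonotactically legal
/zozr/ — σ1 onset /z/, coda /zr/ (2C) ok → phonotactically legal
/we.dluvz/ — σ1 onset /w/, coda /∅/ ok; σ2 onset /dl/ (2C), coda /vz/ (2C) ok → phonotactically legal
/roz.ldrowp/ — σ1 onset /r/, coda /z/ ok; σ2 onset /ldr/ (3C), coda /wp/ (2C) ok → phonotactically legal
/renw/ — σ1 onset /r/, coda /nw/ (2C) ok → phonotactically legal
Phonotactically legal: /rodv/, /in/, /lsekp/, /zozr/, /we.dluvz/, /roz.ldrowp/, /renw/ → 7.

7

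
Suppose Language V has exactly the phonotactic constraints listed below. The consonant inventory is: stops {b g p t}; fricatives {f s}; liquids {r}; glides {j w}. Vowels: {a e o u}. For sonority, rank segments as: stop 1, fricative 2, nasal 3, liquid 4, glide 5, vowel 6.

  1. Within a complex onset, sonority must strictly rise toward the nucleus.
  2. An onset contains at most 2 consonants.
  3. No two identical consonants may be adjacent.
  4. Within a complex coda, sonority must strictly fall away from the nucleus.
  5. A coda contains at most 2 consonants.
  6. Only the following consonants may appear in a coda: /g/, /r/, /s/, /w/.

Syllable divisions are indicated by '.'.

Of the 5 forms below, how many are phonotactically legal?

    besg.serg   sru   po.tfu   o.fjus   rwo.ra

5

besg.serg — σ1 onset /b/, coda /sg/ (2→1 falls) ok; σ2 onset /s/, coda /rg/ (4→1 falls) ok → phonotactically legal
sru — σ1 onset /sr/ (2→4 rises), coda /∅/ ok → phonotactically legal
po.tfu — σ1 onset /p/, coda /∅/ ok; σ2 onset /tf/ (1→2 rises), coda /∅/ ok → phonotactically legal
o.fjus — σ1 onset /∅/, coda /∅/ ok; σ2 onset /fj/ (2→5 rises), coda /s/ ok → phonotactically legal
rwo.ra — σ1 onset /rw/ (4→5 rises), coda /∅/ ok; σ2 onset /r/, coda /∅/ ok → phonotactically legal
Phonotactically legal: besg.serg, sru, po.tfu, o.fjus, rwo.ra → 5.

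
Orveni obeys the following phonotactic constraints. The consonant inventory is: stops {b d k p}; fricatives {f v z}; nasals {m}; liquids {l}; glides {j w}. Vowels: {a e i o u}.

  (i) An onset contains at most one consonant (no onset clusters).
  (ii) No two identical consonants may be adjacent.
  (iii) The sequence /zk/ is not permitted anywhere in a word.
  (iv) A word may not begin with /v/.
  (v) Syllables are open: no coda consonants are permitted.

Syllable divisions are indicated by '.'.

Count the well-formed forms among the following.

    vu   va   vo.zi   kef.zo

0

vu — violates constraint (iv): word begins with /v/ → ill-formed
va — violates constraint (iv): word begins with /v/ → ill-formed
vo.zi — violates constraint (iv): word begins with /v/ → ill-formed
kef.zo — violates constraint (v): syllable 1 coda /f/ has 1 consonant (> 0) → ill-formed
No form is well-formed → 0.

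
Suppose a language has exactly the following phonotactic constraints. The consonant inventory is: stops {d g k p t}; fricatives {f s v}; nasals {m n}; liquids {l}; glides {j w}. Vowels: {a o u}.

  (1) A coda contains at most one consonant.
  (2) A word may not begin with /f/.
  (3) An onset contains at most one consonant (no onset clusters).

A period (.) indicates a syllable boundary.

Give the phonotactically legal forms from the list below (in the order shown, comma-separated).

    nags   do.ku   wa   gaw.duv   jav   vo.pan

do.ku, wa, gaw.duv, jav, vo.pan

nags — violates constraint 1: syllable 1 coda /gs/ has 2 consonants (> 1) → phonotactically illegal
do.ku — σ1 onset /d/, coda /∅/ ok; σ2 onset /k/, coda /∅/ ok → phonotactically legal
wa — σ1 onset /w/, coda /∅/ ok → phonotactically legal
gaw.duv — σ1 onset /g/, coda /w/ ok; σ2 onset /d/, coda /v/ ok → phonotactically legal
jav — σ1 onset /j/, coda /v/ ok → phonotactically legal
vo.pan — σ1 onset /v/, coda /∅/ ok; σ2 onset /p/, coda /n/ ok → phonotactically legal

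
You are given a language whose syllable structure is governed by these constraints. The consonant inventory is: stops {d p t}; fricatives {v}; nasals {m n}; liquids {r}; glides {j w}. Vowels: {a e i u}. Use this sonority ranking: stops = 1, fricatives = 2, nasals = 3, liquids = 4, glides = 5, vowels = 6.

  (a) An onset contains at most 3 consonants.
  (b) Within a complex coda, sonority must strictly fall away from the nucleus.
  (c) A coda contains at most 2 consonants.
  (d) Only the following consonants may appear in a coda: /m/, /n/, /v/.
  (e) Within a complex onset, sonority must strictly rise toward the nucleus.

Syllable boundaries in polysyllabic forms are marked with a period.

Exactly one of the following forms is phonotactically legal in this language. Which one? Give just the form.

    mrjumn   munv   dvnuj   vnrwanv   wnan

mrjumn — violates constraint (b): syllable 1 coda /mn/: /m/ (nasal, 3) → /n/ (nasal, 3) does not fall → phonotactically illegal
munv — σ1 onset /m/, coda /nv/ (3→2 falls) ok → phonotactically legal
dvnuj — violates constraint (d): syllable 1 coda contains /j/, which is not a licensed coda consonant → phonotactically illegal
vnrwanv — violates constraint (a): syllable 1 onset /vnrw/ has 4 consonants (> 3) → phonotactically illegal
wnan — violates constraint (e): syllable 1 onset /wn/: /w/ (glide, 5) → /n/ (nasal, 3) does not rise → phonotactically illegal

munv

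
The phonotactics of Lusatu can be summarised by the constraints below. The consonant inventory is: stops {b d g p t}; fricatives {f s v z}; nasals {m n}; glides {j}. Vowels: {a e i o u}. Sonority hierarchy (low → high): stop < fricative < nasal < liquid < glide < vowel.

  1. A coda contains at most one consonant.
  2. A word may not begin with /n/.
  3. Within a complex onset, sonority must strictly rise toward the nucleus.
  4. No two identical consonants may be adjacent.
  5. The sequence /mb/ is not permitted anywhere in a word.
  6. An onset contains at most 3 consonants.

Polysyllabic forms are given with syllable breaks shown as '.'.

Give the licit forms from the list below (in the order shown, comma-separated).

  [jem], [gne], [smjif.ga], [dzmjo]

[jem], [gne], [smjif.ga]

[jem] — σ1 onset /j/, coda /m/ ok → licit
[gne] — σ1 onset /gn/ (1→3 rises), coda /∅/ ok → licit
[smjif.ga] — σ1 onset /smj/ (2→3→5 rises), coda /f/ ok; σ2 onset /g/, coda /∅/ ok → licit
[dzmjo] — violates constraint 6: syllable 1 onset /dzmj/ has 4 consonants (> 3) → illicit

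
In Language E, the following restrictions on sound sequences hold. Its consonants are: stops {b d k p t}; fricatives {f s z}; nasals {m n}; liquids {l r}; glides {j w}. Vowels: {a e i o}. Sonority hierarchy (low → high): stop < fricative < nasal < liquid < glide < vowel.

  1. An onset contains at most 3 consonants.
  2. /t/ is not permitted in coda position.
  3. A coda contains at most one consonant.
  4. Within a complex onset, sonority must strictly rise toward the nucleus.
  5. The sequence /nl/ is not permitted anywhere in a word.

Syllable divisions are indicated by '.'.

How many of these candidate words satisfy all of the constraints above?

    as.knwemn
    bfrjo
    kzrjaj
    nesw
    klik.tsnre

as.knwemn — violates constraint 3: syllable 2 coda /mn/ has 2 consonants (> 1) → ill-formed
bfrjo — violates constraint 1: syllable 1 onset /bfrj/ has 4 consonants (> 3) → ill-formed
kzrjaj — violates constraint 1: syllable 1 onset /kzrj/ has 4 consonants (> 3) → ill-formed
nesw — violates constraint 3: syllable 1 coda /sw/ has 2 consonants (> 1) → ill-formed
klik.tsnre — violates constraint 1: syllable 2 onset /tsnr/ has 4 consonants (> 3) → ill-formed
No form is well-formed → 0.

0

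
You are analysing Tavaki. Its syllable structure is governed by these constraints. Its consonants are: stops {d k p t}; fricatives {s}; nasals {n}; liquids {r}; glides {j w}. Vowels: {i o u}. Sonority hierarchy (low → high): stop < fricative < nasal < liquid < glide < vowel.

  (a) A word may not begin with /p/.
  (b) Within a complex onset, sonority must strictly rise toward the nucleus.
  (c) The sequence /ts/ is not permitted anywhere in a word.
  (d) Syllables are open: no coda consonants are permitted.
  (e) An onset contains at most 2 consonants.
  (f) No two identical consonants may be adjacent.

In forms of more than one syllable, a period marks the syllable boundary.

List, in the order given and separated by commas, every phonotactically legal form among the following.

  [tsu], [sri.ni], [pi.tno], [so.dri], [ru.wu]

[sri.ni], [so.dri], [ru.wu]

[tsu] — violates constraint (c): contains banned sequence /ts/ → phonotactically illegal
[sri.ni] — σ1 onset /sr/ (2→4 rises), coda /∅/ ok; σ2 onset /n/, coda /∅/ ok → phonotactically legal
[pi.tno] — violates constraint (a): word begins with /p/ → phonotactically illegal
[so.dri] — σ1 onset /s/, coda /∅/ ok; σ2 onset /dr/ (1→4 rises), coda /∅/ ok → phonotactically legal
[ru.wu] — σ1 onset /r/, coda /∅/ ok; σ2 onset /w/, coda /∅/ ok → phonotactically legal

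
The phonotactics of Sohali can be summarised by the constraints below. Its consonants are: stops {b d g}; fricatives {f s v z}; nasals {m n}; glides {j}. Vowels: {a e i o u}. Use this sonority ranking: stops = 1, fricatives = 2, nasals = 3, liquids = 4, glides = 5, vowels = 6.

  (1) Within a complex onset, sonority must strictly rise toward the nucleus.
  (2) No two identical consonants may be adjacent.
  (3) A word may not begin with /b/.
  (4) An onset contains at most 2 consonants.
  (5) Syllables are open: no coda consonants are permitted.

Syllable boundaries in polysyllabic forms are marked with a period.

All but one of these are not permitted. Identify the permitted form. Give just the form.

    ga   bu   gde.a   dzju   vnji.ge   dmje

ga — σ1 onset /g/, coda /∅/ ok → permitted
bu — violates constraint 3: word begins with /b/ → not permitted
gde.a — violates constraint 1: syllable 1 onset /gd/: /g/ (stop, 1) → /d/ (stop, 1) does not rise → not permitted
dzju — violates constraint 4: syllable 1 onset /dzj/ has 3 consonants (> 2) → not permitted
vnji.ge — violates constraint 4: syllable 1 onset /vnj/ has 3 consonants (> 2) → not permitted
dmje — violates constraint 4: syllable 1 onset /dmj/ has 3 consonants (> 2) → not permitted

ga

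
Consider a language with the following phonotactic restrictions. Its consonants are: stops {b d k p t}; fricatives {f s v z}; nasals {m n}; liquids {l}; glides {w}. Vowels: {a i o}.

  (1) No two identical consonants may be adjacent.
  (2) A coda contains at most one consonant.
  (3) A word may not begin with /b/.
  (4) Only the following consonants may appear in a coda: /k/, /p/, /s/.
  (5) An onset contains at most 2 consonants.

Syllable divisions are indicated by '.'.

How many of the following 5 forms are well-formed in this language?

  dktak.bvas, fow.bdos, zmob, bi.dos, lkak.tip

dktak.bvas — violates constraint 5: syllable 1 onset /dkt/ has 3 consonants (> 2) → ill-formed
fow.bdos — violates constraint 4: syllable 1 coda contains /w/, which is not a licensed coda consonant → ill-formed
zmob — violates constraint 4: syllable 1 coda contains /b/, which is not a licensed coda consonant → ill-formed
bi.dos — violates constraint 3: word begins with /b/ → ill-formed
lkak.tip — σ1 onset /lk/ (2C), coda /k/ ok; σ2 onset /t/, coda /p/ ok → well-formed
Well-formed: lkak.tip → 1.

1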